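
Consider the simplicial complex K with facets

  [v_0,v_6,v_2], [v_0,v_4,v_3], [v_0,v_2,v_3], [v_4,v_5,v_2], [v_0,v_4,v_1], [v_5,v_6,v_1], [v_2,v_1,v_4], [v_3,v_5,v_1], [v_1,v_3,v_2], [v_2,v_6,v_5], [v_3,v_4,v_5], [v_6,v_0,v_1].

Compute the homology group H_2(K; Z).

H_2 ≅ 0.

Fix the vertex order v_0 < v_1 < v_2 < v_3 < v_4 < v_5 < v_6 and write every simplex with vertices in increasing order. Then dim K = 2 and the simplices of K are:

  0-simplices (7): [v_0], [v_1], [v_2], [v_3], [v_4], [v_5], [v_6]
  1-simplices (18): (18 of them)
  2-simplices (12): (12 of them)

so the chain groups are C_0 ≅ Z^7, C_1 ≅ Z^18, C_2 ≅ Z^12.

Boundary ∂_1: C_1 → C_0 sends each edge [p,q] (with p < q) to q − p.
As a 7×18 matrix over Z this has rank 6, with invariant factors (1,1,1,1,1,1).

Boundary ∂_2: C_2 → C_1 acts by ∂[p,q,r] = [q,r] − [p,r] + [p,q]. For instance
  ∂[v_0,v_3,v_4] = [v_3,v_4] − [v_0,v_4] + [v_0,v_3],
  ∂[v_3,v_4,v_5] = [v_4,v_5] − [v_3,v_5] + [v_3,v_4].
The resulting 18×12 matrix has rank 12, and its Smith normal form has invariant factors (1,1,1,1,1,1,1,1,1,1,1,2).

Now H_k = ker ∂_k / im ∂_{k+1}, so:

  H_2: rank ker ∂_2 − rank ∂_3 = (12 − 12) − 0 = 0, and there is no ∂_3, so H_2 = 0.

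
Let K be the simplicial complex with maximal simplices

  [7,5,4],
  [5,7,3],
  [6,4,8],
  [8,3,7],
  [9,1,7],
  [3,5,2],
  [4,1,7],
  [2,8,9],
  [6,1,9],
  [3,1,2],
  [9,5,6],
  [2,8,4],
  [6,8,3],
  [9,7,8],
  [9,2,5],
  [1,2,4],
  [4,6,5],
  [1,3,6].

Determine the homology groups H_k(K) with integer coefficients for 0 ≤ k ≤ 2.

H_0 = Z,  H_1 = Z^2,  H_2 = Z.

Fix the vertex order 1 < 2 < 3 < 4 < 5 < 6 < 7 < 8 < 9 and write every simplex with vertices in increasing order. Then dim K = 2 and the simplices of K are:

  0-simplices (9): [1], [2], [3], [4], [5], [6], [7], [8], [9]
  1-simplices (27): (27 of them)
  2-simplices (18): [1,2,3], [1,2,4], [1,3,6], [1,4,7], [1,6,9], [1,7,9], [2,3,5], [2,4,8], [2,5,9], [2,8,9], [3,5,7], [3,6,8], [3,7,8], [4,5,6], [4,5,7], [4,6,8], [5,6,9], [7,8,9]

so the chain groups are C_0 ≅ Z^9, C_1 ≅ Z^27, C_2 ≅ Z^18.

The boundary map ∂_1: C_1 → C_0 is given by ∂[p,q] = [q] − [p].
The resulting 9×27 matrix has rank 8, and its Smith normal form has invariant factors (1,1,1,1,1,1,1,1).

The boundary map ∂_2: C_2 → C_1 acts by ∂[p,q,r] = [q,r] − [p,r] + [p,q]. For instance
  ∂[4,6,8] = [6,8] − [4,8] + [4,6],
  ∂[7,8,9] = [8,9] − [7,9] + [7,8].
The resulting 27×18 matrix has rank 17, and its Smith normal form has invariant factors (1,1,1,1,1,1,1,1,1,1,1,1,1,1,1,1,1).

Computing H_k = (kernel of ∂_k) / (image of ∂_{k+1}):

  H_0: rank C_0 − rank ∂_1 = 9 − 8 = 1, and the invariant factors of ∂_1 are all 1, so H_0 ≅ Z.
  H_1: rank ker ∂_1 − rank ∂_2 = (27 − 8) − 17 = 2, and the invariant factors of ∂_2 are all 1, so H_1 ≅ Z^2.
  H_2: rank ker ∂_2 − rank ∂_3 = (18 − 17) − 0 = 1, and there is no ∂_3, so H_2 ≅ Z.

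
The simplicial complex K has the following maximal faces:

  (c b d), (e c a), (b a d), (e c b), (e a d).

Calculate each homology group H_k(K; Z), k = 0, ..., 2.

K has 5 vertices, 10 edges, 5 triangles.
rank ∂_0 = 0, rank ∂_1 = 4 ⇒ b_0 = 5 − 0 − 4 = 1; all invariant factors of ∂_1 are 1 so no torsion. So H_0 = Z.
rank ∂_1 = 4, rank ∂_2 = 5 ⇒ b_1 = 10 − 4 − 5 = 1; all invariant factors of ∂_2 are 1 so no torsion. So H_1 = Z.
rank ∂_2 = 5, rank ∂_3 = 0 ⇒ b_2 = 5 − 5 − 0 = 0. So H_2 = 0.

H_0 ≅ Z,  H_1 ≅ Z,  H_2 = 0.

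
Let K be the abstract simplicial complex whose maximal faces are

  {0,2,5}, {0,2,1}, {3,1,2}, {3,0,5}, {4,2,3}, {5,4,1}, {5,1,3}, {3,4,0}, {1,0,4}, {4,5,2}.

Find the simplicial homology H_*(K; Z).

Take the total order 0 < 1 < 2 < 3 < 4 < 5 on the vertex set. Then K (dimension 2) consists of the simplices:

  0-simplices (6): [0], [1], [2], [3], [4], [5]
  1-simplices (15): [0,1], [0,2], [0,3], [0,4], [0,5], [1,2], [1,3], [1,4], [1,5], [2,3], [2,4], [2,5], [3,4], [3,5], [4,5]
  2-simplices (10): [0,1,2], [0,1,4], [0,2,5], [0,3,4], [0,3,5], [1,2,3], [1,3,5], [1,4,5], [2,3,4], [2,4,5]

giving chain groups C_0 ≅ Z^6, C_1 ≅ Z^15, C_2 ≅ Z^10.

∂_1: C_1 → C_0 is given by ∂[p,q] = [q] − [p]. For instance
  ∂[2,3] = [3] − [2].
As a 6×15 matrix over Z this has rank 5, with invariant factors (1,1,1,1,1).

∂_2: C_2 → C_1 maps a triangle to the signed sum of its edges. For instance
  ∂[1,4,5] = [4,5] − [1,5] + [1,4],
  ∂[0,1,4] = [1,4] − [0,4] + [0,1].
This gives a 15×10 integer matrix of rank 10; reducing to Smith normal form yields diagonal entries (1,1,1,1,1,1,1,1,1,2).

Computing H_k = (kernel of ∂_k) / (image of ∂_{k+1}):

  H_0: rank C_0 − rank ∂_1 = 6 − 5 = 1, and the invariant factors of ∂_1 are all 1, so H_0 ≅ Z.
  H_1: rank ker ∂_1 − rank ∂_2 = (15 − 5) − 10 = 0, and ∂_2 has invariant factor 2 > 1, so H_1 ≅ Z_2.
  H_2: rank ker ∂_2 − rank ∂_3 = (10 − 10) − 0 = 0, and there is no ∂_3, so H_2 ≅ 0.

As a check, the Euler characteristic is 6 − 15 + 10 = 1, which agrees with 1 − 0 + 0 = 1.

H_0 ≅ Z,  H_1 ≅ Z_2,  H_2 = 0.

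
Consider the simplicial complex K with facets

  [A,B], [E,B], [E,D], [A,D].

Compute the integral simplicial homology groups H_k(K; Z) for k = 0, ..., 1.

Order the vertices as A < B < D < E. Listing each simplex with vertices in this order, K has dimension 1 with simplices:

  0-simplices (4): A, B, D, E
  1-simplices (4): AB, AD, BE, DE

so the chain groups are C_0 ≅ Z^4, C_1 ≅ Z^4.

Boundary ∂_1: C_1 → C_0 is given by ∂[p,q] = [q] − [p]. For instance
  ∂AD = D − A.
The 4×4 boundary matrix has rank 3 and Smith normal form diag(1,1,1).

Now H_k = ker ∂_k / im ∂_{k+1}, so:

  H_0: rank C_0 − rank ∂_1 = 4 − 3 = 1, and the invariant factors of ∂_1 are all 1, so H_0 = Z.
  H_1: rank ker ∂_1 − rank ∂_2 = (4 − 3) − 0 = 1, and there is no ∂_2, so H_1 = Z.

H_0 = Z,  H_1 = Z.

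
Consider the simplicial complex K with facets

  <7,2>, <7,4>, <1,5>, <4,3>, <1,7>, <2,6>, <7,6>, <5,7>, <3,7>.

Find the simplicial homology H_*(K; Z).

H_0 ≅ Z,  H_1 ≅ Z^3.

Take the total order 1 < 2 < 3 < 4 < 5 < 6 < 7 on the vertex set. Then K (dimension 1) consists of the simplices:

  0-simplices (7): [1], [2], [3], [4], [5], [6], [7]
  1-simplices (9): [1,5], [1,7], [2,6], [2,7], [3,4], [3,7], [4,7], [5,7], [6,7]

Hence C_0 ≅ Z^7, C_1 ≅ Z^9.

Boundary ∂_1: C_1 → C_0 maps an edge to its endpoints' difference, ∂[p,q] = q − p. For instance
  ∂[3,4] = [4] − [3].
The 7×9 boundary matrix has rank 6 and Smith normal form diag(1,1,1,1,1,1).

From H_k ≅ ker(∂_k) / im(∂_{k+1}) we obtain:

  H_0: rank C_0 − rank ∂_1 = 7 − 6 = 1, and the invariant factors of ∂_1 are all 1, so H_0 = Z.
  H_1: rank ker ∂_1 − rank ∂_2 = (9 − 6) − 0 = 3, and there is no ∂_2, so H_1 = Z^3.

(K is a triangulation of a wedge of 3 circles.)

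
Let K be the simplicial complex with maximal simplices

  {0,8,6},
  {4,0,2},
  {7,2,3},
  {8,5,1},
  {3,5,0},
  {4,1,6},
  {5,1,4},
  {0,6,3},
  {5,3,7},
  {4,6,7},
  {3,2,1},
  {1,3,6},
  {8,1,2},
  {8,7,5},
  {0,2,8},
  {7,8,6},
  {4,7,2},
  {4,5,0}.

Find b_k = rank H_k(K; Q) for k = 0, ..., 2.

Order the vertices as 0 < 1 < 2 < 3 < 4 < 5 < 6 < 7 < 8. Listing each simplex with vertices in this order, K has dimension 2 with simplices:

  0-simplices (9): [0], [1], [2], [3], [4], [5], [6], [7], [8]
  1-simplices (27): (27 of them)
  2-simplices (18): [0,2,4], [0,2,8], [0,3,5], [0,3,6], [0,4,5], [0,6,8], [1,2,3], [1,2,8], [1,3,6], [1,4,5], [1,4,6], [1,5,8], [2,3,7], [2,4,7], [3,5,7], [4,6,7], [5,7,8], [6,7,8]

giving chain groups C_0 ≅ Z^9, C_1 ≅ Z^27, C_2 ≅ Z^18.

∂_1: C_1 → C_0 sends each edge [p,q] (with p < q) to q − p.
The resulting 9×27 matrix has rank 8, and its Smith normal form has invariant factors (1,1,1,1,1,1,1,1).

∂_2: C_2 → C_1 maps a triangle to the signed sum of its edges. For instance
  ∂[0,4,5] = [4,5] − [0,5] + [0,4],
  ∂[6,7,8] = [7,8] − [6,8] + [6,7].
This gives a 27×18 integer matrix of rank 17; reducing to Smith normal form yields diagonal entries (1,1,1,1,1,1,1,1,1,1,1,1,1,1,1,1,1).

From H_k ≅ ker(∂_k) / im(∂_{k+1}) we obtain:

  H_0: rank C_0 − rank ∂_1 = 9 − 8 = 1, and the invariant factors of ∂_1 are all 1, so H_0 = Z.
  H_1: rank ker ∂_1 − rank ∂_2 = (27 − 8) − 17 = 2, and the invariant factors of ∂_2 are all 1, so H_1 = Z^2.
  H_2: rank ker ∂_2 − rank ∂_3 = (18 − 17) − 0 = 1, and there is no ∂_3, so H_2 = Z.

As a check, the Euler characteristic is 9 − 27 + 18 = 0, which agrees with 1 − 2 + 1 = 0.

Hence the Betti numbers are b_0 = 1, b_1 = 2, b_2 = 1.

b_0 = 1, b_1 = 2, b_2 = 1.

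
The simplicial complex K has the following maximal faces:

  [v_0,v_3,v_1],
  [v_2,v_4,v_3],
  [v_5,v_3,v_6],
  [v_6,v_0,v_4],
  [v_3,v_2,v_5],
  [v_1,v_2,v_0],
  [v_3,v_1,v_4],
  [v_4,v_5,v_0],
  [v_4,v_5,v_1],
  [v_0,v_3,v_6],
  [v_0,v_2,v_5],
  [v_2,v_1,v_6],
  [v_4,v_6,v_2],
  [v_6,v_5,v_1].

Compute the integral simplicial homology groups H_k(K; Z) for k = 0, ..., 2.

H_0 = Z,  H_1 = Z^2,  H_2 = Z.

We work with the vertex ordering v_0 < v_1 < v_2 < v_3 < v_4 < v_5 < v_6. The simplices of K, each written with vertices in increasing order, are:

  0-simplices (7): [v_0], [v_1], [v_2], [v_3], [v_4], [v_5], [v_6]
  1-simplices (21): (21 of them)
  2-simplices (14): (14 of them)

so the chain groups are C_0 ≅ Z^7, C_1 ≅ Z^21, C_2 ≅ Z^14.

∂_1: C_1 → C_0 is given by ∂[p,q] = [q] − [p]. For instance
  ∂[v_5,v_6] = [v_6] − [v_5].
The resulting 7×21 matrix has rank 6, and its Smith normal form has invariant factors (1,1,1,1,1,1).

Boundary ∂_2: C_2 → C_1 acts by ∂[p,q,r] = [q,r] − [p,r] + [p,q]. For instance
  ∂[v_1,v_3,v_4] = [v_3,v_4] − [v_1,v_4] + [v_1,v_3],
  ∂[v_0,v_2,v_5] = [v_2,v_5] − [v_0,v_5] + [v_0,v_2].
This gives a 21×14 integer matrix of rank 13; reducing to Smith normal form yields diagonal entries (1,1,1,1,1,1,1,1,1,1,1,1,1).

Now H_k = ker ∂_k / im ∂_{k+1}, so:

  H_0: rank C_0 − rank ∂_1 = 7 − 6 = 1, and the invariant factors of ∂_1 are all 1, so H_0 ≅ Z.
  H_1: rank ker ∂_1 − rank ∂_2 = (21 − 6) − 13 = 2, and the invariant factors of ∂_2 are all 1, so H_1 ≅ Z^2.
  H_2: rank ker ∂_2 − rank ∂_3 = (14 − 13) − 0 = 1, and there is no ∂_3, so H_2 ≅ Z.

As a check, the Euler characteristic is 7 − 21 + 14 = 0, which agrees with 1 − 2 + 1 = 0.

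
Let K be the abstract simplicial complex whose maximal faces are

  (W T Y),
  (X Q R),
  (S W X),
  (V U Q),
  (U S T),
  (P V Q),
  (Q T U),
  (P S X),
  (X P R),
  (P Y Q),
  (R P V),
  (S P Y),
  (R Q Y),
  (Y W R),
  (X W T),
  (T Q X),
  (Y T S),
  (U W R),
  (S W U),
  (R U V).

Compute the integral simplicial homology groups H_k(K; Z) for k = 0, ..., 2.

H_0 ≅ Z,  H_1 ≅ Z ⊕ Z/2,  H_2 = 0.

Take the total order P < Q < R < S < T < U < V < W < X < Y on the vertex set. Then K (dimension 2) consists of the simplices:

  0-simplices (10): P, Q, R, S, T, U, V, W, X, Y
  1-simplices (30): PQ, PR, PS, PV, PX, PY, QR, QT, QU, QV, QX, QY, RU, RV, RW, RX, RY, ST, SU, SW, SX, SY, TU, TW, TX, TY, UV, UW, WX, WY
  2-simplices (20): PQV, PQY, PRV, PRX, PSX, PSY, QRX, QRY, QTU, QTX, QUV, RUV, RUW, RWY, STU, STY, SUW, SWX, TWX, TWY

so the chain groups are C_0 ≅ Z^10, C_1 ≅ Z^30, C_2 ≅ Z^20.

The boundary map ∂_1: C_1 → C_0 is given by ∂[p,q] = [q] − [p].
This gives a 10×30 integer matrix of rank 9; reducing to Smith normal form yields diagonal entries (1,1,1,1,1,1,1,1,1).

Boundary ∂_2: C_2 → C_1 sends each 2-simplex [p,q,r] to [q,r] − [p,r] + [p,q]. For instance
  ∂PSY = SY − PY + PS,
  ∂PSX = SX − PX + PS.
This gives a 30×20 integer matrix of rank 20; reducing to Smith normal form yields diagonal entries (1,1,1,1,1,1,1,1,1,1,1,1,1,1,1,1,1,1,1,2).

Reading off H_k = ker ∂_k / im ∂_{k+1}:

  H_0: rank C_0 − rank ∂_1 = 10 − 9 = 1, and the invariant factors of ∂_1 are all 1, so H_0 ≅ Z.
  H_1: rank ker ∂_1 − rank ∂_2 = (30 − 9) − 20 = 1, and ∂_2 has invariant factor 2 > 1, so H_1 ≅ Z ⊕ Z/2.
  H_2: rank ker ∂_2 − rank ∂_3 = (20 − 20) − 0 = 0, and there is no ∂_3, so H_2 ≅ 0.

As a check, the Euler characteristic is 10 − 30 + 20 = 0, which agrees with 1 − 1 + 0 = 0.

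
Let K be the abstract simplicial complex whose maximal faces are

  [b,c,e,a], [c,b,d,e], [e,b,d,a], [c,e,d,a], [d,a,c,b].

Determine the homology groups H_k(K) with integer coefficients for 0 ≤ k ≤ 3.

We work with the vertex ordering a < b < c < d < e. The simplices of K, each written with vertices in increasing order, are:

  0-simplices (5): a, b, c, d, e
  1-simplices (10): ab, ac, ad, ae, bc, bd, be, cd, ce, de
  2-simplices (10): abc, abd, abe, acd, ace, ade, bcd, bce, bde, cde
  3-simplices (5): abcd, abce, abde, acde, bcde

Hence C_0 ≅ Z^5, C_1 ≅ Z^10, C_2 ≅ Z^10, C_3 ≅ Z^5.

Boundary ∂_1: C_1 → C_0 is given by ∂[p,q] = [q] − [p].
This gives a 5×10 integer matrix of rank 4; reducing to Smith normal form yields diagonal entries (1,1,1,1).

The boundary map ∂_2: C_2 → C_1 maps a triangle to the signed sum of its edges. For instance
  ∂ade = de − ae + ad,
  ∂abe = be − ae + ab.
As a 10×10 matrix over Z this has rank 6, with invariant factors (1,1,1,1,1,1).

The boundary map ∂_3: C_3 → C_2 sends each 3-simplex σ to the alternating sum Σ_i (−1)^i (σ with its i-th vertex removed). For instance
  ∂acde = cde − ade + ace − acd,
  ∂abcd = bcd − acd + abd − abc.
The 10×5 boundary matrix has rank 4 and Smith normal form diag(1,1,1,1).

Reading off H_k = ker ∂_k / im ∂_{k+1}:

  H_0: rank C_0 − rank ∂_1 = 5 − 4 = 1, and the invariant factors of ∂_1 are all 1, so H_0 ≅ Z.
  H_1: rank ker ∂_1 − rank ∂_2 = (10 − 4) − 6 = 0, and the invariant factors of ∂_2 are all 1, so H_1 ≅ 0.
  H_2: rank ker ∂_2 − rank ∂_3 = (10 − 6) − 4 = 0, and the invariant factors of ∂_3 are all 1, so H_2 ≅ 0.
  H_3: rank ker ∂_3 − rank ∂_4 = (5 − 4) − 0 = 1, and there is no ∂_4, so H_3 ≅ Z.

As a check, the Euler characteristic is 5 − 10 + 10 − 5 = 0, which agrees with 1 − 0 + 0 − 1 = 0.

H_0 = Z,  H_1 = 0,  H_2 = 0,  H_3 = Z.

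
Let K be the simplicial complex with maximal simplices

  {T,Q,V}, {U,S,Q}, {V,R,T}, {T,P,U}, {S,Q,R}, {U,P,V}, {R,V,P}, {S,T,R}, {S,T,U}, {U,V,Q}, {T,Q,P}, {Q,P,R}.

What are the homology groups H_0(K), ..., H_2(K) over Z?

H_0 = Z,  H_1 = Z/2,  H_2 = 0.

Take the total order P < Q < R < S < T < U < V on the vertex set. Then K (dimension 2) consists of the simplices:

  0-simplices (7): P, Q, R, S, T, U, V
  1-simplices (18): PQ, PR, PT, PU, PV, QR, QS, QT, QU, QV, RS, RT, RV, ST, SU, TU, TV, UV
  2-simplices (12): PQR, PQT, PRV, PTU, PUV, QRS, QSU, QTV, QUV, RST, RTV, STU

so the chain groups are C_0 ≅ Z^7, C_1 ≅ Z^18, C_2 ≅ Z^12.

The boundary map ∂_1: C_1 → C_0 sends each edge [p,q] (with p < q) to q − p.
As a 7×18 matrix over Z this has rank 6, with invariant factors (1,1,1,1,1,1).

∂_2: C_2 → C_1 acts by ∂[p,q,r] = [q,r] − [p,r] + [p,q]. For instance
  ∂PTU = TU − PU + PT,
  ∂QSU = SU − QU + QS.
This gives a 18×12 integer matrix of rank 12; reducing to Smith normal form yields diagonal entries (1,1,1,1,1,1,1,1,1,1,1,2).

Now H_k = ker ∂_k / im ∂_{k+1}, so:

  H_0: rank C_0 − rank ∂_1 = 7 − 6 = 1, and the invariant factors of ∂_1 are all 1, so H_0 = Z.
  H_1: rank ker ∂_1 − rank ∂_2 = (18 − 6) − 12 = 0, and ∂_2 has invariant factor 2 > 1, so H_1 = Z/2.
  H_2: rank ker ∂_2 − rank ∂_3 = (12 − 12) − 0 = 0, and there is no ∂_3, so H_2 = 0.

(K is a triangulation of the real projective plane RP^2.)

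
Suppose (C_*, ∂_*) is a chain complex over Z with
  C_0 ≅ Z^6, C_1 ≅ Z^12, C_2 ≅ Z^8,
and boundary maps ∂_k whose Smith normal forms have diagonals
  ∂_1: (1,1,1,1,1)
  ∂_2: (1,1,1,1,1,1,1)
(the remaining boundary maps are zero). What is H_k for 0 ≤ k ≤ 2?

H_0 = Z,  H_1 = 0,  H_2 = Z.

H_0: b_0 = 6 − 0 − 5 = 1; torsion from ∂_1 factors > 1: none. So H_0 = Z.
H_1: b_1 = 12 − 5 − 7 = 0; torsion from ∂_2 factors > 1: none. So H_1 = 0.
H_2: b_2 = 8 − 7 − 0 = 1; torsion from ∂_3 factors > 1: none. So H_2 = Z.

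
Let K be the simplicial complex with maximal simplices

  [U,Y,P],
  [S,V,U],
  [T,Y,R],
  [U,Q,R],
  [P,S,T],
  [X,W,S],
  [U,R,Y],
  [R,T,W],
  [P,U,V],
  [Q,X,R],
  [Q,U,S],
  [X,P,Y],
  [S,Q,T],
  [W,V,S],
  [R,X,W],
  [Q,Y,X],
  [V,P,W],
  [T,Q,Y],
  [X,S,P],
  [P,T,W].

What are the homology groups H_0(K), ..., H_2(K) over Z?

Order the vertices as P < Q < R < S < T < U < V < W < X < Y. Listing each simplex with vertices in this order, K has dimension 2 with simplices:

  0-simplices (10): P, Q, R, S, T, U, V, W, X, Y
  1-simplices (30): PS, PT, PU, PV, PW, PX, PY, QR, QS, QT, QU, QX, QY, RT, RU, RW, RX, RY, ST, SU, SV, SW, SX, TW, TY, UV, UY, VW, WX, XY
  2-simplices (20): PST, PSX, PTW, PUV, PUY, PVW, PXY, QRU, QRX, QST, QSU, QTY, QXY, RTW, RTY, RUY, RWX, SUV, SVW, SWX

Hence C_0 ≅ Z^10, C_1 ≅ Z^30, C_2 ≅ Z^20.

∂_1: C_1 → C_0 sends each edge [p,q] (with p < q) to q − p. For instance
  ∂RW = W − R.
The resulting 10×30 matrix has rank 9, and its Smith normal form has invariant factors (1,1,1,1,1,1,1,1,1).

Boundary ∂_2: C_2 → C_1 acts by ∂[p,q,r] = [q,r] − [p,r] + [p,q]. For instance
  ∂RTY = TY − RY + RT,
  ∂PUV = UV − PV + PU.
The 30×20 boundary matrix has rank 20 and Smith normal form diag(1,1,1,1,1,1,1,1,1,1,1,1,1,1,1,1,1,1,1,2).

From H_k ≅ ker(∂_k) / im(∂_{k+1}) we obtain:

  H_0: rank C_0 − rank ∂_1 = 10 − 9 = 1, and the invariant factors of ∂_1 are all 1, so H_0 ≅ Z.
  H_1: rank ker ∂_1 − rank ∂_2 = (30 − 9) − 20 = 1, and ∂_2 has invariant factor 2 > 1, so H_1 ≅ Z ⊕ Z/2.
  H_2: rank ker ∂_2 − rank ∂_3 = (20 − 20) − 0 = 0, and there is no ∂_3, so H_2 ≅ 0.

As a check, the Euler characteristic is 10 − 30 + 20 = 0, which agrees with 1 − 1 + 0 = 0.

H_0 ≅ Z,  H_1 ≅ Z ⊕ Z/2,  H_2 = 0.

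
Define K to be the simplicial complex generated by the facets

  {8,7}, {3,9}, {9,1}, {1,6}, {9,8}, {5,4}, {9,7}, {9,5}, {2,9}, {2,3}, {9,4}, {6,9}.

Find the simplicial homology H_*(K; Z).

H_0 = Z,  H_1 = Z^4.

Order the vertices as 1 < 2 < 3 < 4 < 5 < 6 < 7 < 8 < 9. Listing each simplex with vertices in this order, K has dimension 1 with simplices:

  0-simplices (9): [1], [2], [3], [4], [5], [6], [7], [8], [9]
  1-simplices (12): [1,6], [1,9], [2,3], [2,9], [3,9], [4,5], [4,9], [5,9], [6,9], [7,8], [7,9], [8,9]

so the chain groups are C_0 ≅ Z^9, C_1 ≅ Z^12.

Boundary ∂_1: C_1 → C_0 maps an edge to its endpoints' difference, ∂[p,q] = q − p.
The 9×12 boundary matrix has rank 8 and Smith normal form diag(1,1,1,1,1,1,1,1).

From H_k ≅ ker(∂_k) / im(∂_{k+1}) we obtain:

  H_0: rank C_0 − rank ∂_1 = 9 − 8 = 1, and the invariant factors of ∂_1 are all 1, so H_0 = Z.
  H_1: rank ker ∂_1 − rank ∂_2 = (12 − 8) − 0 = 4, and there is no ∂_2, so H_1 = Z^4.

(K is a triangulation of a wedge of 4 circles.)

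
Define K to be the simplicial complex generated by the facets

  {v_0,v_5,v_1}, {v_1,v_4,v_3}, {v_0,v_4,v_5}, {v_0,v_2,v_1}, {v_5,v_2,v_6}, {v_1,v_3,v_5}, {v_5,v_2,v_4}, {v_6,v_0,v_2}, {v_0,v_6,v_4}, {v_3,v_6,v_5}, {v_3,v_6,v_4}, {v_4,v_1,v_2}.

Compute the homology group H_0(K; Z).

Order the vertices as v_0 < v_1 < v_2 < v_3 < v_4 < v_5 < v_6. Listing each simplex with vertices in this order, K has dimension 2 with simplices:

  0-simplices (7): [v_0], [v_1], [v_2], [v_3], [v_4], [v_5], [v_6]
  1-simplices (18): (18 of them)
  2-simplices (12): (12 of them)

Hence C_0 ≅ Z^7, C_1 ≅ Z^18, C_2 ≅ Z^12.

∂_1: C_1 → C_0 sends each edge [p,q] (with p < q) to q − p. For instance
  ∂[v_3,v_6] = [v_6] − [v_3].
The resulting 7×18 matrix has rank 6, and its Smith normal form has invariant factors (1,1,1,1,1,1).

Boundary ∂_2: C_2 → C_1 maps a triangle to the signed sum of its edges. For instance
  ∂[v_0,v_2,v_6] = [v_2,v_6] − [v_0,v_6] + [v_0,v_2],
  ∂[v_2,v_4,v_5] = [v_4,v_5] − [v_2,v_5] + [v_2,v_4].
The resulting 18×12 matrix has rank 12, and its Smith normal form has invariant factors (1,1,1,1,1,1,1,1,1,1,1,2).

Computing H_k = (kernel of ∂_k) / (image of ∂_{k+1}):

  H_0: rank C_0 − rank ∂_1 = 7 − 6 = 1, and the invariant factors of ∂_1 are all 1, so H_0 ≅ Z.

H_0 = Z.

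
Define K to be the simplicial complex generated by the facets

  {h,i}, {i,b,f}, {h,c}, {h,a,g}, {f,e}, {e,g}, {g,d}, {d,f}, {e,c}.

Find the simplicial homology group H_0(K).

H_0 ≅ Z.

K has 9 vertices, 13 edges, 2 triangles.
rank ∂_0 = 0, rank ∂_1 = 8 ⇒ b_0 = 9 − 0 − 8 = 1; all invariant factors of ∂_1 are 1 so no torsion. So H_0 ≅ Z.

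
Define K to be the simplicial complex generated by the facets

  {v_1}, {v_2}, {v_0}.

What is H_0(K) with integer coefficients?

We work with the vertex ordering v_0 < v_1 < v_2. The simplices of K, each written with vertices in increasing order, are:

  0-simplices (3): [v_0], [v_1], [v_2]

giving chain groups C_0 ≅ Z^3.

Computing H_k = (kernel of ∂_k) / (image of ∂_{k+1}):

  H_0: rank C_0 − rank ∂_1 = 3 − 0 = 3, and there is no ∂_1, so H_0 ≅ Z^3.

H_0 ≅ Z^3.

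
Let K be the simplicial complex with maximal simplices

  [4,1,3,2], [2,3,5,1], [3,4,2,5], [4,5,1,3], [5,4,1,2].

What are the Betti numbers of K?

We work with the vertex ordering 1 < 2 < 3 < 4 < 5. The simplices of K, each written with vertices in increasing order, are:

  0-simplices (5): [1], [2], [3], [4], [5]
  1-simplices (10): [1,2], [1,3], [1,4], [1,5], [2,3], [2,4], [2,5], [3,4], [3,5], [4,5]
  2-simplices (10): [1,2,3], [1,2,4], [1,2,5], [1,3,4], [1,3,5], [1,4,5], [2,3,4], [2,3,5], [2,4,5], [3,4,5]
  3-simplices (5): [1,2,3,4], [1,2,3,5], [1,2,4,5], [1,3,4,5], [2,3,4,5]

so the chain groups are C_0 ≅ Z^5, C_1 ≅ Z^10, C_2 ≅ Z^10, C_3 ≅ Z^5.

∂_1: C_1 → C_0 is given by ∂[p,q] = [q] − [p].
The resulting 5×10 matrix has rank 4, and its Smith normal form has invariant factors (1,1,1,1).

Boundary ∂_2: C_2 → C_1 maps a triangle to the signed sum of its edges. For instance
  ∂[2,3,5] = [3,5] − [2,5] + [2,3],
  ∂[1,2,4] = [2,4] − [1,4] + [1,2].
This gives a 10×10 integer matrix of rank 6; reducing to Smith normal form yields diagonal entries (1,1,1,1,1,1).

∂_3: C_3 → C_2 sends each 3-simplex σ to the alternating sum Σ_i (−1)^i (σ with its i-th vertex removed). For instance
  ∂[1,3,4,5] = [3,4,5] − [1,4,5] + [1,3,5] − [1,3,4],
  ∂[2,3,4,5] = [3,4,5] − [2,4,5] + [2,3,5] − [2,3,4].
The 10×5 boundary matrix has rank 4 and Smith normal form diag(1,1,1,1).

Now H_k = ker ∂_k / im ∂_{k+1}, so:

  H_0: rank C_0 − rank ∂_1 = 5 − 4 = 1, and the invariant factors of ∂_1 are all 1, so H_0 = Z.
  H_1: rank ker ∂_1 − rank ∂_2 = (10 − 4) − 6 = 0, and the invariant factors of ∂_2 are all 1, so H_1 = 0.
  H_2: rank ker ∂_2 − rank ∂_3 = (10 − 6) − 4 = 0, and the invariant factors of ∂_3 are all 1, so H_2 = 0.
  H_3: rank ker ∂_3 − rank ∂_4 = (5 − 4) − 0 = 1, and there is no ∂_4, so H_3 = Z.

As a check, the Euler characteristic is 5 − 10 + 10 − 5 = 0, which agrees with 1 − 0 + 0 − 1 = 0.

Hence the Betti numbers are b_0 = 1, b_1 = 0, b_2 = 0, b_3 = 1.

b_0 = 1, b_1 = 0, b_2 = 0, b_3 = 1.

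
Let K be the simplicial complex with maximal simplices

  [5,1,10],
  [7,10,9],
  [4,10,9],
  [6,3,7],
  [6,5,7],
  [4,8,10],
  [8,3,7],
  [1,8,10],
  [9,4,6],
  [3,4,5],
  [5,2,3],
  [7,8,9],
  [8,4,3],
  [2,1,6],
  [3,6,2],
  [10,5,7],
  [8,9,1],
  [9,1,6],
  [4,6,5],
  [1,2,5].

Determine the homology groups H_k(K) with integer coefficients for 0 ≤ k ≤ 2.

Fix the vertex order 1 < 2 < 3 < 4 < 5 < 6 < 7 < 8 < 9 < 10 and write every simplex with vertices in increasing order. Then dim K = 2 and the simplices of K are:

  0-simplices (10): [1], [2], [3], [4], [5], [6], [7], [8], [9], [10]
  1-simplices (30): (30 of them)
  2-simplices (20): (20 of them)

Hence C_0 ≅ Z^10, C_1 ≅ Z^30, C_2 ≅ Z^20.

The boundary map ∂_1: C_1 → C_0 is given by ∂[p,q] = [q] − [p].
The 10×30 boundary matrix has rank 9 and Smith normal form diag(1,1,1,1,1,1,1,1,1).

Boundary ∂_2: C_2 → C_1 maps a triangle to the signed sum of its edges. For instance
  ∂[1,2,6] = [2,6] − [1,6] + [1,2],
  ∂[1,8,10] = [8,10] − [1,10] + [1,8].
The resulting 30×20 matrix has rank 20, and its Smith normal form has invariant factors (1,1,1,1,1,1,1,1,1,1,1,1,1,1,1,1,1,1,1,2).

Computing H_k = (kernel of ∂_k) / (image of ∂_{k+1}):

  H_0: rank C_0 − rank ∂_1 = 10 − 9 = 1, and the invariant factors of ∂_1 are all 1, so H_0 = Z.
  H_1: rank ker ∂_1 − rank ∂_2 = (30 − 9) − 20 = 1, and ∂_2 has invariant factor 2 > 1, so H_1 = Z ⊕ Z/2Z.
  H_2: rank ker ∂_2 − rank ∂_3 = (20 − 20) − 0 = 0, and there is no ∂_3, so H_2 = 0.

H_0 = Z,  H_1 = Z ⊕ Z/2Z,  H_2 = 0.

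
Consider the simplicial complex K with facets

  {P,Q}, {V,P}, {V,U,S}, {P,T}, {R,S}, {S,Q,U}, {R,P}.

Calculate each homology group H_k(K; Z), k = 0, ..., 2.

K has 7 vertices, 10 edges, 2 triangles.
rank ∂_0 = 0, rank ∂_1 = 6 ⇒ b_0 = 7 − 0 − 6 = 1; all invariant factors of ∂_1 are 1 so no torsion. So H_0 ≅ Z.
rank ∂_1 = 6, rank ∂_2 = 2 ⇒ b_1 = 10 − 6 − 2 = 2; all invariant factors of ∂_2 are 1 so no torsion. So H_1 ≅ Z^2.
rank ∂_2 = 2, rank ∂_3 = 0 ⇒ b_2 = 2 − 2 − 0 = 0. So H_2 ≅ 0.

H_0 ≅ Z,  H_1 ≅ Z^2,  H_2 = 0.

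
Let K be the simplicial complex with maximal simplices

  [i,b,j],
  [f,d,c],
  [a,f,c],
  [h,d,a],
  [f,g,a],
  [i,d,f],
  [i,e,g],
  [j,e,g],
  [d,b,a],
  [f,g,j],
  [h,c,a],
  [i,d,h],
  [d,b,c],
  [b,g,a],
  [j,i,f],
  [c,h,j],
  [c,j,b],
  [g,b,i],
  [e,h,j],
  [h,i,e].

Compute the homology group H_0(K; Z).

H_0 = Z.

We work with the vertex ordering a < b < c < d < e < f < g < h < i < j. The simplices of K, each written with vertices in increasing order, are:

  0-simplices (10): a, b, c, d, e, f, g, h, i, j
  1-simplices (30): ab, ac, ad, af, ag, ah, bc, bd, bg, bi, bj, cd, cf, ch, cj, df, dh, di, eg, eh, ei, ej, fg, fi, fj, gi, gj, hi, hj, ij
  2-simplices (20): abd, abg, acf, ach, adh, afg, bcd, bcj, bgi, bij, cdf, chj, dfi, dhi, egi, egj, ehi, ehj, fgj, fij

so the chain groups are C_0 ≅ Z^10, C_1 ≅ Z^30, C_2 ≅ Z^20.

Boundary ∂_1: C_1 → C_0 is given by ∂[p,q] = [q] − [p].
As a 10×30 matrix over Z this has rank 9, with invariant factors (1,1,1,1,1,1,1,1,1).

Boundary ∂_2: C_2 → C_1 maps a triangle to the signed sum of its edges. For instance
  ∂cdf = df − cf + cd,
  ∂ach = ch − ah + ac.
The resulting 30×20 matrix has rank 20, and its Smith normal form has invariant factors (1,1,1,1,1,1,1,1,1,1,1,1,1,1,1,1,1,1,1,2).

Now H_k = ker ∂_k / im ∂_{k+1}, so:

  H_0: rank C_0 − rank ∂_1 = 10 − 9 = 1, and the invariant factors of ∂_1 are all 1, so H_0 ≅ Z.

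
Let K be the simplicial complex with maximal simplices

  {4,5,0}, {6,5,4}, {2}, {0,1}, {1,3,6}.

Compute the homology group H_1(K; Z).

Fix the vertex order 0 < 1 < 2 < 3 < 4 < 5 < 6 and write every simplex with vertices in increasing order. Then dim K = 2 and the simplices of K are:

  0-simplices (7): [0], [1], [2], [3], [4], [5], [6]
  1-simplices (9): [0,1], [0,4], [0,5], [1,3], [1,6], [3,6], [4,5], [4,6], [5,6]
  2-simplices (3): [0,4,5], [1,3,6], [4,5,6]

so the chain groups are C_0 ≅ Z^7, C_1 ≅ Z^9, C_2 ≅ Z^3.

∂_1: C_1 → C_0 is given by ∂[p,q] = [q] − [p].
The 7×9 boundary matrix has rank 5 and Smith normal form diag(1,1,1,1,1).

∂_2: C_2 → C_1 acts by ∂[p,q,r] = [q,r] − [p,r] + [p,q]. For instance
  ∂[0,4,5] = [4,5] − [0,5] + [0,4],
  ∂[1,3,6] = [3,6] − [1,6] + [1,3].
The 9×3 boundary matrix has rank 3 and Smith normal form diag(1,1,1).

From H_k ≅ ker(∂_k) / im(∂_{k+1}) we obtain:

  H_1: rank ker ∂_1 − rank ∂_2 = (9 − 5) − 3 = 1, and the invariant factors of ∂_2 are all 1, so H_1 ≅ Z.

H_1 = Z.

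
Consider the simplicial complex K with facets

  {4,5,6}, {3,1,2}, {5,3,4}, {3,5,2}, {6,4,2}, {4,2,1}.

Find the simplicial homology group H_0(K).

H_0 ≅ Z.

We work with the vertex ordering 1 < 2 < 3 < 4 < 5 < 6. The simplices of K, each written with vertices in increasing order, are:

  0-simplices (6): [1], [2], [3], [4], [5], [6]
  1-simplices (12): [1,2], [1,3], [1,4], [2,3], [2,4], [2,5], [2,6], [3,4], [3,5], [4,5], [4,6], [5,6]
  2-simplices (6): [1,2,3], [1,2,4], [2,3,5], [2,4,6], [3,4,5], [4,5,6]

so the chain groups are C_0 ≅ Z^6, C_1 ≅ Z^12, C_2 ≅ Z^6.

The boundary map ∂_1: C_1 → C_0 sends each edge [p,q] (with p < q) to q − p. For instance
  ∂[3,4] = [4] − [3].
The resulting 6×12 matrix has rank 5, and its Smith normal form has invariant factors (1,1,1,1,1).

∂_2: C_2 → C_1 maps a triangle to the signed sum of its edges. For instance
  ∂[1,2,4] = [2,4] − [1,4] + [1,2],
  ∂[2,4,6] = [4,6] − [2,6] + [2,4].
This gives a 12×6 integer matrix of rank 6; reducing to Smith normal form yields diagonal entries (1,1,1,1,1,1).

From H_k ≅ ker(∂_k) / im(∂_{k+1}) we obtain:

  H_0: rank C_0 − rank ∂_1 = 6 − 5 = 1, and the invariant factors of ∂_1 are all 1, so H_0 ≅ Z.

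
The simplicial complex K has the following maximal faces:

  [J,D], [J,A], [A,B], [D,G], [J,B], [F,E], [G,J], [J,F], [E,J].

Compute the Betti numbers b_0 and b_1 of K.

b_0 = 1, b_1 = 3.

We work with the vertex ordering A < B < D < E < F < G < J. The simplices of K, each written with vertices in increasing order, are:

  0-simplices (7): A, B, D, E, F, G, J
  1-simplices (9): AB, AJ, BJ, DG, DJ, EF, EJ, FJ, GJ

Hence C_0 ≅ Z^7, C_1 ≅ Z^9.

The boundary map ∂_1: C_1 → C_0 sends each edge [p,q] (with p < q) to q − p.
As a 7×9 matrix over Z this has rank 6, with invariant factors (1,1,1,1,1,1).

From H_k ≅ ker(∂_k) / im(∂_{k+1}) we obtain:

  H_0: rank C_0 − rank ∂_1 = 7 − 6 = 1, and the invariant factors of ∂_1 are all 1, so H_0 ≅ Z.
  H_1: rank ker ∂_1 − rank ∂_2 = (9 − 6) − 0 = 3, and there is no ∂_2, so H_1 ≅ Z^3.

Hence the Betti numbers are b_0 = 1, b_1 = 3.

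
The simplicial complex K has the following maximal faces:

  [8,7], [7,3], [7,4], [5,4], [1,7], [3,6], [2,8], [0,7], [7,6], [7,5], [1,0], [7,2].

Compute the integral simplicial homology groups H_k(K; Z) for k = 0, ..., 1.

We work with the vertex ordering 0 < 1 < 2 < 3 < 4 < 5 < 6 < 7 < 8. The simplices of K, each written with vertices in increasing order, are:

  0-simplices (9): [0], [1], [2], [3], [4], [5], [6], [7], [8]
  1-simplices (12): [0,1], [0,7], [1,7], [2,7], [2,8], [3,6], [3,7], [4,5], [4,7], [5,7], [6,7], [7,8]

giving chain groups C_0 ≅ Z^9, C_1 ≅ Z^12.

∂_1: C_1 → C_0 is given by ∂[p,q] = [q] − [p]. For instance
  ∂[1,7] = [7] − [1].
The 9×12 boundary matrix has rank 8 and Smith normal form diag(1,1,1,1,1,1,1,1).

Reading off H_k = ker ∂_k / im ∂_{k+1}:

  H_0: rank C_0 − rank ∂_1 = 9 − 8 = 1, and the invariant factors of ∂_1 are all 1, so H_0 ≅ Z.
  H_1: rank ker ∂_1 − rank ∂_2 = (12 − 8) − 0 = 4, and there is no ∂_2, so H_1 ≅ Z^4.

H_0 ≅ Z,  H_1 ≅ Z^4.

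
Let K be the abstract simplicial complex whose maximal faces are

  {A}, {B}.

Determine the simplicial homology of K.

Take the total order A < B on the vertex set. Then K (dimension 0) consists of the simplices:

  0-simplices (2): A, B

Hence C_0 ≅ Z^2.

From H_k ≅ ker(∂_k) / im(∂_{k+1}) we obtain:

  H_0: rank C_0 − rank ∂_1 = 2 − 0 = 2, and there is no ∂_1, so H_0 ≅ Z^2.

H_0 = Z^2.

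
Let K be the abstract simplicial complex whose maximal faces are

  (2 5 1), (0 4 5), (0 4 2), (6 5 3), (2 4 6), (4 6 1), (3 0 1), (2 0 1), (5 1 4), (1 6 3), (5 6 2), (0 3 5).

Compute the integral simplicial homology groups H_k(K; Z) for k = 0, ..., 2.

K has 7 vertices, 18 edges, 12 triangles.
rank ∂_0 = 0, rank ∂_1 = 6 ⇒ b_0 = 7 − 0 − 6 = 1; all invariant factors of ∂_1 are 1 so no torsion. So H_0 = Z.
rank ∂_1 = 6, rank ∂_2 = 12 ⇒ b_1 = 18 − 6 − 12 = 0; ∂_2 has invariant factor(s) [2] giving torsion. So H_1 = Z/2.
rank ∂_2 = 12, rank ∂_3 = 0 ⇒ b_2 = 12 − 12 − 0 = 0. So H_2 = 0.

H_0 ≅ Z,  H_1 ≅ Z/2,  H_2 = 0.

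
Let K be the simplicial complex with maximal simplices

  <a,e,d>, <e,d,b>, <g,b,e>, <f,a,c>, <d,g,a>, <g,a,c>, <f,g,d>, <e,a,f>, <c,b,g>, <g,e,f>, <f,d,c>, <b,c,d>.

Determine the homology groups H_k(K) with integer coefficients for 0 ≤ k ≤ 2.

H_0 = Z,  H_1 = Z/2,  H_2 = 0.

K has 7 vertices, 18 edges, 12 triangles.
rank ∂_0 = 0, rank ∂_1 = 6 ⇒ b_0 = 7 − 0 − 6 = 1; all invariant factors of ∂_1 are 1 so no torsion. So H_0 ≅ Z.
rank ∂_1 = 6, rank ∂_2 = 12 ⇒ b_1 = 18 − 6 − 12 = 0; ∂_2 has invariant factor(s) [2] giving torsion. So H_1 ≅ Z/2.
rank ∂_2 = 12, rank ∂_3 = 0 ⇒ b_2 = 12 − 12 − 0 = 0. So H_2 ≅ 0.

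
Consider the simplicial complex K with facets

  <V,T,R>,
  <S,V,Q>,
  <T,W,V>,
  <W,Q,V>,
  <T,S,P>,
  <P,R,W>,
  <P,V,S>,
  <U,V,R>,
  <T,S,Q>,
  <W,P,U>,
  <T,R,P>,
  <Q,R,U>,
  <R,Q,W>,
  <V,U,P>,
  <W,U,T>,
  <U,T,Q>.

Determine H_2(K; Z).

We work with the vertex ordering P < Q < R < S < T < U < V < W. The simplices of K, each written with vertices in increasing order, are:

  0-simplices (8): P, Q, R, S, T, U, V, W
  1-simplices (24): PR, PS, PT, PU, PV, PW, QR, QS, QT, QU, QV, QW, RT, RU, RV, RW, ST, SV, TU, TV, TW, UV, UW, VW
  2-simplices (16): PRT, PRW, PST, PSV, PUV, PUW, QRU, QRW, QST, QSV, QTU, QVW, RTV, RUV, TUW, TVW

Hence C_0 ≅ Z^8, C_1 ≅ Z^24, C_2 ≅ Z^16.

∂_1: C_1 → C_0 sends each edge [p,q] (with p < q) to q − p.
As a 8×24 matrix over Z this has rank 7, with invariant factors (1,1,1,1,1,1,1).

The boundary map ∂_2: C_2 → C_1 maps a triangle to the signed sum of its edges. For instance
  ∂QVW = VW − QW + QV,
  ∂QRU = RU − QU + QR.
The resulting 24×16 matrix has rank 15, and its Smith normal form has invariant factors (1,1,1,1,1,1,1,1,1,1,1,1,1,1,1).

Now H_k = ker ∂_k / im ∂_{k+1}, so:

  H_2: rank ker ∂_2 − rank ∂_3 = (16 − 15) − 0 = 1, and there is no ∂_3, so H_2 = Z.

H_2 ≅ Z.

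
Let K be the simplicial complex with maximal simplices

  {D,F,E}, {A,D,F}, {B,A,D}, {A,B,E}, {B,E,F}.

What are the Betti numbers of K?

b_0 = 1, b_1 = 1, b_2 = 0.

We work with the vertex ordering A < B < D < E < F. The simplices of K, each written with vertices in increasing order, are:

  0-simplices (5): A, B, D, E, F
  1-simplices (10): AB, AD, AE, AF, BD, BE, BF, DE, DF, EF
  2-simplices (5): ABD, ABE, ADF, BEF, DEF

giving chain groups C_0 ≅ Z^5, C_1 ≅ Z^10, C_2 ≅ Z^5.

∂_1: C_1 → C_0 sends each edge [p,q] (with p < q) to q − p. For instance
  ∂EF = F − E.
The resulting 5×10 matrix has rank 4, and its Smith normal form has invariant factors (1,1,1,1).

∂_2: C_2 → C_1 maps a triangle to the signed sum of its edges. For instance
  ∂BEF = EF − BF + BE,
  ∂DEF = EF − DF + DE.
The resulting 10×5 matrix has rank 5, and its Smith normal form has invariant factors (1,1,1,1,1).

Now H_k = ker ∂_k / im ∂_{k+1}, so:

  H_0: rank C_0 − rank ∂_1 = 5 − 4 = 1, and the invariant factors of ∂_1 are all 1, so H_0 ≅ Z.
  H_1: rank ker ∂_1 − rank ∂_2 = (10 − 4) − 5 = 1, and the invariant factors of ∂_2 are all 1, so H_1 ≅ Z.
  H_2: rank ker ∂_2 − rank ∂_3 = (5 − 5) − 0 = 0, and there is no ∂_3, so H_2 ≅ 0.

(K is a triangulation of the Möbius band.)

Hence the Betti numbers are b_0 = 1, b_1 = 1, b_2 = 0.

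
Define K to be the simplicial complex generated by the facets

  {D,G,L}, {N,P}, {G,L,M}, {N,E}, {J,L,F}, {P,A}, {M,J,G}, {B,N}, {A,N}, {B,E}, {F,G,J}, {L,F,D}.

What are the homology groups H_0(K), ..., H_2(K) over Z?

H_0 ≅ Z^2,  H_1 ≅ Z^3,  H_2 = 0.

Fix the vertex order A < B < D < E < F < G < J < L < M < N < P and write every simplex with vertices in increasing order. Then dim K = 2 and the simplices of K are:

  0-simplices (11): A, B, D, E, F, G, J, L, M, N, P
  1-simplices (18): AN, AP, BE, BN, DF, DG, DL, EN, FG, FJ, FL, GJ, GL, GM, JL, JM, LM, NP
  2-simplices (6): DFL, DGL, FGJ, FJL, GJM, GLM

so the chain groups are C_0 ≅ Z^11, C_1 ≅ Z^18, C_2 ≅ Z^6.

∂_1: C_1 → C_0 sends each edge [p,q] (with p < q) to q − p.
As a 11×18 matrix over Z this has rank 9, with invariant factors (1,1,1,1,1,1,1,1,1).

Boundary ∂_2: C_2 → C_1 acts by ∂[p,q,r] = [q,r] − [p,r] + [p,q]. For instance
  ∂DGL = GL − DL + DG,
  ∂GLM = LM − GM + GL.
The resulting 18×6 matrix has rank 6, and its Smith normal form has invariant factors (1,1,1,1,1,1).

Computing H_k = (kernel of ∂_k) / (image of ∂_{k+1}):

  H_0: rank C_0 − rank ∂_1 = 11 − 9 = 2, and the invariant factors of ∂_1 are all 1, so H_0 = Z^2.
  H_1: rank ker ∂_1 − rank ∂_2 = (18 − 9) − 6 = 3, and the invariant factors of ∂_2 are all 1, so H_1 = Z^3.
  H_2: rank ker ∂_2 − rank ∂_3 = (6 − 6) − 0 = 0, and there is no ∂_3, so H_2 = 0.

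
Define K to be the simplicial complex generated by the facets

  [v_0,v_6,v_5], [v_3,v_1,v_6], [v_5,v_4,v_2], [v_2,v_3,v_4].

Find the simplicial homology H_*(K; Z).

H_0 = Z,  H_1 = Z,  H_2 = 0.

Order the vertices as v_0 < v_1 < v_2 < v_3 < v_4 < v_5 < v_6. Listing each simplex with vertices in this order, K has dimension 2 with simplices:

  0-simplices (7): [v_0], [v_1], [v_2], [v_3], [v_4], [v_5], [v_6]
  1-simplices (11): [v_0,v_5], [v_0,v_6], [v_1,v_3], [v_1,v_6], [v_2,v_3], [v_2,v_4], [v_2,v_5], [v_3,v_4], [v_3,v_6], [v_4,v_5], [v_5,v_6]
  2-simplices (4): [v_0,v_5,v_6], [v_1,v_3,v_6], [v_2,v_3,v_4], [v_2,v_4,v_5]

Hence C_0 ≅ Z^7, C_1 ≅ Z^11, C_2 ≅ Z^4.

The boundary map ∂_1: C_1 → C_0 sends each edge [p,q] (with p < q) to q − p.
As a 7×11 matrix over Z this has rank 6, with invariant factors (1,1,1,1,1,1).

Boundary ∂_2: C_2 → C_1 acts by ∂[p,q,r] = [q,r] − [p,r] + [p,q]. For instance
  ∂[v_2,v_4,v_5] = [v_4,v_5] − [v_2,v_5] + [v_2,v_4],
  ∂[v_2,v_3,v_4] = [v_3,v_4] − [v_2,v_4] + [v_2,v_3].
As a 11×4 matrix over Z this has rank 4, with invariant factors (1,1,1,1).

Computing H_k = (kernel of ∂_k) / (image of ∂_{k+1}):

  H_0: rank C_0 − rank ∂_1 = 7 − 6 = 1, and the invariant factors of ∂_1 are all 1, so H_0 ≅ Z.
  H_1: rank ker ∂_1 − rank ∂_2 = (11 − 6) − 4 = 1, and the invariant factors of ∂_2 are all 1, so H_1 ≅ Z.
  H_2: rank ker ∂_2 − rank ∂_3 = (4 − 4) − 0 = 0, and there is no ∂_3, so H_2 ≅ 0.

As a check, the Euler characteristic is 7 − 11 + 4 = 0, which agrees with 1 − 1 + 0 = 0.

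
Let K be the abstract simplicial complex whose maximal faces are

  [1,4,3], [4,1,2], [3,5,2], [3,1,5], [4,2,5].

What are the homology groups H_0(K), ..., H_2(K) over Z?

H_0 ≅ Z,  H_1 ≅ Z,  H_2 = 0.

Fix the vertex order 1 < 2 < 3 < 4 < 5 and write every simplex with vertices in increasing order. Then dim K = 2 and the simplices of K are:

  0-simplices (5): [1], [2], [3], [4], [5]
  1-simplices (10): [1,2], [1,3], [1,4], [1,5], [2,3], [2,4], [2,5], [3,4], [3,5], [4,5]
  2-simplices (5): [1,2,4], [1,3,4], [1,3,5], [2,3,5], [2,4,5]

giving chain groups C_0 ≅ Z^5, C_1 ≅ Z^10, C_2 ≅ Z^5.

∂_1: C_1 → C_0 is given by ∂[p,q] = [q] − [p]. For instance
  ∂[3,5] = [5] − [3].
The resulting 5×10 matrix has rank 4, and its Smith normal form has invariant factors (1,1,1,1).

∂_2: C_2 → C_1 maps a triangle to the signed sum of its edges. For instance
  ∂[2,4,5] = [4,5] − [2,5] + [2,4],
  ∂[2,3,5] = [3,5] − [2,5] + [2,3].
This gives a 10×5 integer matrix of rank 5; reducing to Smith normal form yields diagonal entries (1,1,1,1,1).

Reading off H_k = ker ∂_k / im ∂_{k+1}:

  H_0: rank C_0 − rank ∂_1 = 5 − 4 = 1, and the invariant factors of ∂_1 are all 1, so H_0 = Z.
  H_1: rank ker ∂_1 − rank ∂_2 = (10 − 4) − 5 = 1, and the invariant factors of ∂_2 are all 1, so H_1 = Z.
  H_2: rank ker ∂_2 − rank ∂_3 = (5 − 5) − 0 = 0, and there is no ∂_3, so H_2 = 0.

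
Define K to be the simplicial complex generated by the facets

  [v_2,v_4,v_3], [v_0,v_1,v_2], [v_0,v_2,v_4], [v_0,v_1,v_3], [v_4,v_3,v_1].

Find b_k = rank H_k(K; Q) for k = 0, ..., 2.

Take the total order v_0 < v_1 < v_2 < v_3 < v_4 on the vertex set. Then K (dimension 2) consists of the simplices:

  0-simplices (5): [v_0], [v_1], [v_2], [v_3], [v_4]
  1-simplices (10): [v_0,v_1], [v_0,v_2], [v_0,v_3], [v_0,v_4], [v_1,v_2], [v_1,v_3], [v_1,v_4], [v_2,v_3], [v_2,v_4], [v_3,v_4]
  2-simplices (5): [v_0,v_1,v_2], [v_0,v_1,v_3], [v_0,v_2,v_4], [v_1,v_3,v_4], [v_2,v_3,v_4]

so the chain groups are C_0 ≅ Z^5, C_1 ≅ Z^10, C_2 ≅ Z^5.

∂_1: C_1 → C_0 maps an edge to its endpoints' difference, ∂[p,q] = q − p. For instance
  ∂[v_1,v_3] = [v_3] − [v_1].
This gives a 5×10 integer matrix of rank 4; reducing to Smith normal form yields diagonal entries (1,1,1,1).

Boundary ∂_2: C_2 → C_1 maps a triangle to the signed sum of its edges. For instance
  ∂[v_2,v_3,v_4] = [v_3,v_4] − [v_2,v_4] + [v_2,v_3],
  ∂[v_0,v_1,v_3] = [v_1,v_3] − [v_0,v_3] + [v_0,v_1].
The 10×5 boundary matrix has rank 5 and Smith normal form diag(1,1,1,1,1).

Now H_k = ker ∂_k / im ∂_{k+1}, so:

  H_0: rank C_0 − rank ∂_1 = 5 − 4 = 1, and the invariant factors of ∂_1 are all 1, so H_0 = Z.
  H_1: rank ker ∂_1 − rank ∂_2 = (10 − 4) − 5 = 1, and the invariant factors of ∂_2 are all 1, so H_1 = Z.
  H_2: rank ker ∂_2 − rank ∂_3 = (5 − 5) − 0 = 0, and there is no ∂_3, so H_2 = 0.

(K is a triangulation of the Möbius band.)

Hence the Betti numbers are b_0 = 1, b_1 = 1, b_2 = 0.

b_0 = 1, b_1 = 1, b_2 = 0.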